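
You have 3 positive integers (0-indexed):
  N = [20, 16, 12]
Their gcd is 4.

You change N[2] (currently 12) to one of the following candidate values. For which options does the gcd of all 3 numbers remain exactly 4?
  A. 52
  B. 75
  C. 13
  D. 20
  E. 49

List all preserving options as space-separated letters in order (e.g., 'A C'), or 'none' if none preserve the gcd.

Old gcd = 4; gcd of others (without N[2]) = 4
New gcd for candidate v: gcd(4, v). Preserves old gcd iff gcd(4, v) = 4.
  Option A: v=52, gcd(4,52)=4 -> preserves
  Option B: v=75, gcd(4,75)=1 -> changes
  Option C: v=13, gcd(4,13)=1 -> changes
  Option D: v=20, gcd(4,20)=4 -> preserves
  Option E: v=49, gcd(4,49)=1 -> changes

Answer: A D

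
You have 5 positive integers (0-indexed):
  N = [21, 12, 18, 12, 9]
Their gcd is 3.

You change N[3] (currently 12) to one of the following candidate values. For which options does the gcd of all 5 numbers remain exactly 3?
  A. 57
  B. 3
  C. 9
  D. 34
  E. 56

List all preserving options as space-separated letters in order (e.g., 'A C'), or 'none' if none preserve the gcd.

Old gcd = 3; gcd of others (without N[3]) = 3
New gcd for candidate v: gcd(3, v). Preserves old gcd iff gcd(3, v) = 3.
  Option A: v=57, gcd(3,57)=3 -> preserves
  Option B: v=3, gcd(3,3)=3 -> preserves
  Option C: v=9, gcd(3,9)=3 -> preserves
  Option D: v=34, gcd(3,34)=1 -> changes
  Option E: v=56, gcd(3,56)=1 -> changes

Answer: A B C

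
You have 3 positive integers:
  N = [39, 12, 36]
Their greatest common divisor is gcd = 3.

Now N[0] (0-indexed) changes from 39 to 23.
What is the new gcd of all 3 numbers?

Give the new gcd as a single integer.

Answer: 1

Derivation:
Numbers: [39, 12, 36], gcd = 3
Change: index 0, 39 -> 23
gcd of the OTHER numbers (without index 0): gcd([12, 36]) = 12
New gcd = gcd(g_others, new_val) = gcd(12, 23) = 1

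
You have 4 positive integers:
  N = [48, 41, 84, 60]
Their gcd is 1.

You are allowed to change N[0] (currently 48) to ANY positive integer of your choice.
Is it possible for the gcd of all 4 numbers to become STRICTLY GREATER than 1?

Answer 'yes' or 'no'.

Current gcd = 1
gcd of all OTHER numbers (without N[0]=48): gcd([41, 84, 60]) = 1
The new gcd after any change is gcd(1, new_value).
This can be at most 1.
Since 1 = old gcd 1, the gcd can only stay the same or decrease.

Answer: no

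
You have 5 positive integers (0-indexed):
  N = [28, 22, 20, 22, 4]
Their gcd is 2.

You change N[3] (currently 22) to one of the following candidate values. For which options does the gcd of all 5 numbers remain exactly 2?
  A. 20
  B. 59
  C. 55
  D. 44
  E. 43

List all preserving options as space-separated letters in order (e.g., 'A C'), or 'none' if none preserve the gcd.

Answer: A D

Derivation:
Old gcd = 2; gcd of others (without N[3]) = 2
New gcd for candidate v: gcd(2, v). Preserves old gcd iff gcd(2, v) = 2.
  Option A: v=20, gcd(2,20)=2 -> preserves
  Option B: v=59, gcd(2,59)=1 -> changes
  Option C: v=55, gcd(2,55)=1 -> changes
  Option D: v=44, gcd(2,44)=2 -> preserves
  Option E: v=43, gcd(2,43)=1 -> changes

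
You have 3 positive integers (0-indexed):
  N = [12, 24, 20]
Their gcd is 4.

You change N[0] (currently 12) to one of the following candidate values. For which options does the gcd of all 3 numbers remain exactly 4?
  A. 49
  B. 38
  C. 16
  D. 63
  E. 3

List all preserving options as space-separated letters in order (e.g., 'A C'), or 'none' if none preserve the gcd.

Old gcd = 4; gcd of others (without N[0]) = 4
New gcd for candidate v: gcd(4, v). Preserves old gcd iff gcd(4, v) = 4.
  Option A: v=49, gcd(4,49)=1 -> changes
  Option B: v=38, gcd(4,38)=2 -> changes
  Option C: v=16, gcd(4,16)=4 -> preserves
  Option D: v=63, gcd(4,63)=1 -> changes
  Option E: v=3, gcd(4,3)=1 -> changes

Answer: C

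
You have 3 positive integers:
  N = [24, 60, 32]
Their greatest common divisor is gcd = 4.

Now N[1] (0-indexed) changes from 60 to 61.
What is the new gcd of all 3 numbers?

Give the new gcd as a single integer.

Answer: 1

Derivation:
Numbers: [24, 60, 32], gcd = 4
Change: index 1, 60 -> 61
gcd of the OTHER numbers (without index 1): gcd([24, 32]) = 8
New gcd = gcd(g_others, new_val) = gcd(8, 61) = 1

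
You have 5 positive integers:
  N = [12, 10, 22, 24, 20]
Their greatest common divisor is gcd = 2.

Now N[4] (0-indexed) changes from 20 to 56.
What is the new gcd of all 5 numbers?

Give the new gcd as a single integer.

Answer: 2

Derivation:
Numbers: [12, 10, 22, 24, 20], gcd = 2
Change: index 4, 20 -> 56
gcd of the OTHER numbers (without index 4): gcd([12, 10, 22, 24]) = 2
New gcd = gcd(g_others, new_val) = gcd(2, 56) = 2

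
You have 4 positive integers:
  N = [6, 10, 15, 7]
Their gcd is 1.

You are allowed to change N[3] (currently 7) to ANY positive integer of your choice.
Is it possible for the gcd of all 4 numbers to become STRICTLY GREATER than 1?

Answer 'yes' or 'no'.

Answer: no

Derivation:
Current gcd = 1
gcd of all OTHER numbers (without N[3]=7): gcd([6, 10, 15]) = 1
The new gcd after any change is gcd(1, new_value).
This can be at most 1.
Since 1 = old gcd 1, the gcd can only stay the same or decrease.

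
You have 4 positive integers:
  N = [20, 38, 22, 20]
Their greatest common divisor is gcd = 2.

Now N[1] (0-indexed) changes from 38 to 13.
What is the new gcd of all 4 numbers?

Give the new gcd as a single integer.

Answer: 1

Derivation:
Numbers: [20, 38, 22, 20], gcd = 2
Change: index 1, 38 -> 13
gcd of the OTHER numbers (without index 1): gcd([20, 22, 20]) = 2
New gcd = gcd(g_others, new_val) = gcd(2, 13) = 1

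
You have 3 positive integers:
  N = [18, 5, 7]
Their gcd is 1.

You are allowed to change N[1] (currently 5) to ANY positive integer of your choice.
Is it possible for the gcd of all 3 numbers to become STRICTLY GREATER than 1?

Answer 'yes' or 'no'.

Current gcd = 1
gcd of all OTHER numbers (without N[1]=5): gcd([18, 7]) = 1
The new gcd after any change is gcd(1, new_value).
This can be at most 1.
Since 1 = old gcd 1, the gcd can only stay the same or decrease.

Answer: no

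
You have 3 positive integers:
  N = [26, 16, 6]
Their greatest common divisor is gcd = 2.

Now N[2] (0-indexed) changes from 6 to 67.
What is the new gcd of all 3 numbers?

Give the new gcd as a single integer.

Numbers: [26, 16, 6], gcd = 2
Change: index 2, 6 -> 67
gcd of the OTHER numbers (without index 2): gcd([26, 16]) = 2
New gcd = gcd(g_others, new_val) = gcd(2, 67) = 1

Answer: 1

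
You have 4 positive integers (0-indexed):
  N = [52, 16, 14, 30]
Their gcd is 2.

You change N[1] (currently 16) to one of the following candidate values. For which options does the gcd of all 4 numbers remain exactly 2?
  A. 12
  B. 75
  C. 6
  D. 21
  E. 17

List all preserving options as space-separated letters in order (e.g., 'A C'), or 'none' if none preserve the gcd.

Old gcd = 2; gcd of others (without N[1]) = 2
New gcd for candidate v: gcd(2, v). Preserves old gcd iff gcd(2, v) = 2.
  Option A: v=12, gcd(2,12)=2 -> preserves
  Option B: v=75, gcd(2,75)=1 -> changes
  Option C: v=6, gcd(2,6)=2 -> preserves
  Option D: v=21, gcd(2,21)=1 -> changes
  Option E: v=17, gcd(2,17)=1 -> changes

Answer: A C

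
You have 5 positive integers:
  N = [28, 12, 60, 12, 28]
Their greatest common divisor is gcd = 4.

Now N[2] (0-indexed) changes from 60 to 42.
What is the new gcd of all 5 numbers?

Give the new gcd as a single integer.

Answer: 2

Derivation:
Numbers: [28, 12, 60, 12, 28], gcd = 4
Change: index 2, 60 -> 42
gcd of the OTHER numbers (without index 2): gcd([28, 12, 12, 28]) = 4
New gcd = gcd(g_others, new_val) = gcd(4, 42) = 2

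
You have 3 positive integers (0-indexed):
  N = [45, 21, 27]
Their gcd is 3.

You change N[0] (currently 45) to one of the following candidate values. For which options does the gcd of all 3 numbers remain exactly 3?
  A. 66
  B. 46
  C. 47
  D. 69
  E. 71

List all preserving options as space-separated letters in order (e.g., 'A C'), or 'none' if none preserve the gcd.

Old gcd = 3; gcd of others (without N[0]) = 3
New gcd for candidate v: gcd(3, v). Preserves old gcd iff gcd(3, v) = 3.
  Option A: v=66, gcd(3,66)=3 -> preserves
  Option B: v=46, gcd(3,46)=1 -> changes
  Option C: v=47, gcd(3,47)=1 -> changes
  Option D: v=69, gcd(3,69)=3 -> preserves
  Option E: v=71, gcd(3,71)=1 -> changes

Answer: A D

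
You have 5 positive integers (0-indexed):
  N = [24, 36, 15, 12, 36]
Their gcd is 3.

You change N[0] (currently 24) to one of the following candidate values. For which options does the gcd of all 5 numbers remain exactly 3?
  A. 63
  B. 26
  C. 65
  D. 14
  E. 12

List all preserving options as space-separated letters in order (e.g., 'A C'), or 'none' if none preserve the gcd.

Answer: A E

Derivation:
Old gcd = 3; gcd of others (without N[0]) = 3
New gcd for candidate v: gcd(3, v). Preserves old gcd iff gcd(3, v) = 3.
  Option A: v=63, gcd(3,63)=3 -> preserves
  Option B: v=26, gcd(3,26)=1 -> changes
  Option C: v=65, gcd(3,65)=1 -> changes
  Option D: v=14, gcd(3,14)=1 -> changes
  Option E: v=12, gcd(3,12)=3 -> preserves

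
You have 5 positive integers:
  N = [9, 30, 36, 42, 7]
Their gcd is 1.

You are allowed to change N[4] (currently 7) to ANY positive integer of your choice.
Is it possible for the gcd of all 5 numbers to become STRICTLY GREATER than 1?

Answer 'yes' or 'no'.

Current gcd = 1
gcd of all OTHER numbers (without N[4]=7): gcd([9, 30, 36, 42]) = 3
The new gcd after any change is gcd(3, new_value).
This can be at most 3.
Since 3 > old gcd 1, the gcd CAN increase (e.g., set N[4] = 3).

Answer: yes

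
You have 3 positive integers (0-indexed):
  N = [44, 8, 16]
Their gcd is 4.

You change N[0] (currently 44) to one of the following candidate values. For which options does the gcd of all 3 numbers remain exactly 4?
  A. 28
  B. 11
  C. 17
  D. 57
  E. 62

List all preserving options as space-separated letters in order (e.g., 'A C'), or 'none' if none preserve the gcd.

Old gcd = 4; gcd of others (without N[0]) = 8
New gcd for candidate v: gcd(8, v). Preserves old gcd iff gcd(8, v) = 4.
  Option A: v=28, gcd(8,28)=4 -> preserves
  Option B: v=11, gcd(8,11)=1 -> changes
  Option C: v=17, gcd(8,17)=1 -> changes
  Option D: v=57, gcd(8,57)=1 -> changes
  Option E: v=62, gcd(8,62)=2 -> changes

Answer: A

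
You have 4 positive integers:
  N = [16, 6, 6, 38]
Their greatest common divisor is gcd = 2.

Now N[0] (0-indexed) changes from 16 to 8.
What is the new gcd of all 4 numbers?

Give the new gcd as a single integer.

Numbers: [16, 6, 6, 38], gcd = 2
Change: index 0, 16 -> 8
gcd of the OTHER numbers (without index 0): gcd([6, 6, 38]) = 2
New gcd = gcd(g_others, new_val) = gcd(2, 8) = 2

Answer: 2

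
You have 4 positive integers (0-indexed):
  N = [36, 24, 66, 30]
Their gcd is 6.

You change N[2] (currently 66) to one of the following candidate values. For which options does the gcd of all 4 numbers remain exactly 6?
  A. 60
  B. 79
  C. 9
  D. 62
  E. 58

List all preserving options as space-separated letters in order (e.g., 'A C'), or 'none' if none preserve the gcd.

Old gcd = 6; gcd of others (without N[2]) = 6
New gcd for candidate v: gcd(6, v). Preserves old gcd iff gcd(6, v) = 6.
  Option A: v=60, gcd(6,60)=6 -> preserves
  Option B: v=79, gcd(6,79)=1 -> changes
  Option C: v=9, gcd(6,9)=3 -> changes
  Option D: v=62, gcd(6,62)=2 -> changes
  Option E: v=58, gcd(6,58)=2 -> changes

Answer: A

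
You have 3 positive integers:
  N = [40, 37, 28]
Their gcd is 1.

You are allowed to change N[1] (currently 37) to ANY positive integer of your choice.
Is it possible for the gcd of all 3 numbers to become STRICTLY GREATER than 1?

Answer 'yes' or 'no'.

Current gcd = 1
gcd of all OTHER numbers (without N[1]=37): gcd([40, 28]) = 4
The new gcd after any change is gcd(4, new_value).
This can be at most 4.
Since 4 > old gcd 1, the gcd CAN increase (e.g., set N[1] = 4).

Answer: yes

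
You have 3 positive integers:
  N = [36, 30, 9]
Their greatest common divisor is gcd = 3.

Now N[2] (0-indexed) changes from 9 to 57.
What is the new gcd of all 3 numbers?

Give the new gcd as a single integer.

Numbers: [36, 30, 9], gcd = 3
Change: index 2, 9 -> 57
gcd of the OTHER numbers (without index 2): gcd([36, 30]) = 6
New gcd = gcd(g_others, new_val) = gcd(6, 57) = 3

Answer: 3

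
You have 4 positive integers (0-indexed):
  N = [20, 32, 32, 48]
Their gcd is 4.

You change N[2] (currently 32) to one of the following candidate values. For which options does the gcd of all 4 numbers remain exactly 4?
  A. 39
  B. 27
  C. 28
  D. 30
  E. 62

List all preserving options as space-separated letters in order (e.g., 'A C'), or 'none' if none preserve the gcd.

Old gcd = 4; gcd of others (without N[2]) = 4
New gcd for candidate v: gcd(4, v). Preserves old gcd iff gcd(4, v) = 4.
  Option A: v=39, gcd(4,39)=1 -> changes
  Option B: v=27, gcd(4,27)=1 -> changes
  Option C: v=28, gcd(4,28)=4 -> preserves
  Option D: v=30, gcd(4,30)=2 -> changes
  Option E: v=62, gcd(4,62)=2 -> changes

Answer: C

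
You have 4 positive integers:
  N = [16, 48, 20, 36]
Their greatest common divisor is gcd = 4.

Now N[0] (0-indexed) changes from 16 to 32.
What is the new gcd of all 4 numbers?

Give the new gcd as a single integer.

Answer: 4

Derivation:
Numbers: [16, 48, 20, 36], gcd = 4
Change: index 0, 16 -> 32
gcd of the OTHER numbers (without index 0): gcd([48, 20, 36]) = 4
New gcd = gcd(g_others, new_val) = gcd(4, 32) = 4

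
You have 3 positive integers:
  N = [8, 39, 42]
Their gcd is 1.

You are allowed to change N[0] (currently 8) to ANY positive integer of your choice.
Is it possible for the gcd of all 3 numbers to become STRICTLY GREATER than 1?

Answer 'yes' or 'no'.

Current gcd = 1
gcd of all OTHER numbers (without N[0]=8): gcd([39, 42]) = 3
The new gcd after any change is gcd(3, new_value).
This can be at most 3.
Since 3 > old gcd 1, the gcd CAN increase (e.g., set N[0] = 3).

Answer: yes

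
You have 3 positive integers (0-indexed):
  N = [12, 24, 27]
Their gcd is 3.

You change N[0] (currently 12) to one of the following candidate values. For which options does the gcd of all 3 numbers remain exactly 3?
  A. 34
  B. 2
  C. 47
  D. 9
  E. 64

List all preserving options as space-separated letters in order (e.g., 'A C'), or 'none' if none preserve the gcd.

Answer: D

Derivation:
Old gcd = 3; gcd of others (without N[0]) = 3
New gcd for candidate v: gcd(3, v). Preserves old gcd iff gcd(3, v) = 3.
  Option A: v=34, gcd(3,34)=1 -> changes
  Option B: v=2, gcd(3,2)=1 -> changes
  Option C: v=47, gcd(3,47)=1 -> changes
  Option D: v=9, gcd(3,9)=3 -> preserves
  Option E: v=64, gcd(3,64)=1 -> changes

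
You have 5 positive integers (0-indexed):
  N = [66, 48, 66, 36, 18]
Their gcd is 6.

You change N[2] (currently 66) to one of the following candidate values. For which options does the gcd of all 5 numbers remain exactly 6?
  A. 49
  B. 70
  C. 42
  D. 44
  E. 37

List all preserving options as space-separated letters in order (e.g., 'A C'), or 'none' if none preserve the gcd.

Answer: C

Derivation:
Old gcd = 6; gcd of others (without N[2]) = 6
New gcd for candidate v: gcd(6, v). Preserves old gcd iff gcd(6, v) = 6.
  Option A: v=49, gcd(6,49)=1 -> changes
  Option B: v=70, gcd(6,70)=2 -> changes
  Option C: v=42, gcd(6,42)=6 -> preserves
  Option D: v=44, gcd(6,44)=2 -> changes
  Option E: v=37, gcd(6,37)=1 -> changes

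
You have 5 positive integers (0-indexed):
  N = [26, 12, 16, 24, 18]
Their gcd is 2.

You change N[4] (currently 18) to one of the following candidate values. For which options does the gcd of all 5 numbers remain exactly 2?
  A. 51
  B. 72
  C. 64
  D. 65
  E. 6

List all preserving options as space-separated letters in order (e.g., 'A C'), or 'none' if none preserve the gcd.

Old gcd = 2; gcd of others (without N[4]) = 2
New gcd for candidate v: gcd(2, v). Preserves old gcd iff gcd(2, v) = 2.
  Option A: v=51, gcd(2,51)=1 -> changes
  Option B: v=72, gcd(2,72)=2 -> preserves
  Option C: v=64, gcd(2,64)=2 -> preserves
  Option D: v=65, gcd(2,65)=1 -> changes
  Option E: v=6, gcd(2,6)=2 -> preserves

Answer: B C E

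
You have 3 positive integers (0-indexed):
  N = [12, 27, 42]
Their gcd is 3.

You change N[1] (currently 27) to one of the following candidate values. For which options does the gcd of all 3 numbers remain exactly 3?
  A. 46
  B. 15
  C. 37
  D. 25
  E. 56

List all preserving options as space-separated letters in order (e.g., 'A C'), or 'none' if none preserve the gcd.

Answer: B

Derivation:
Old gcd = 3; gcd of others (without N[1]) = 6
New gcd for candidate v: gcd(6, v). Preserves old gcd iff gcd(6, v) = 3.
  Option A: v=46, gcd(6,46)=2 -> changes
  Option B: v=15, gcd(6,15)=3 -> preserves
  Option C: v=37, gcd(6,37)=1 -> changes
  Option D: v=25, gcd(6,25)=1 -> changes
  Option E: v=56, gcd(6,56)=2 -> changes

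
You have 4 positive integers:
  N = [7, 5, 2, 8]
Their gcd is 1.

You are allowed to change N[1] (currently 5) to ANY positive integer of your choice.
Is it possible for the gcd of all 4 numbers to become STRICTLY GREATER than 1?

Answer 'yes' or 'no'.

Current gcd = 1
gcd of all OTHER numbers (without N[1]=5): gcd([7, 2, 8]) = 1
The new gcd after any change is gcd(1, new_value).
This can be at most 1.
Since 1 = old gcd 1, the gcd can only stay the same or decrease.

Answer: no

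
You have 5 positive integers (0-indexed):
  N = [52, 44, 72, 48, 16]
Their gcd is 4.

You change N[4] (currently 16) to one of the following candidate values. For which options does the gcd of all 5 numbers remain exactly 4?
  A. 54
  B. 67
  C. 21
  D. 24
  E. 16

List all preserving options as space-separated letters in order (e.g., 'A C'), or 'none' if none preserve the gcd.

Old gcd = 4; gcd of others (without N[4]) = 4
New gcd for candidate v: gcd(4, v). Preserves old gcd iff gcd(4, v) = 4.
  Option A: v=54, gcd(4,54)=2 -> changes
  Option B: v=67, gcd(4,67)=1 -> changes
  Option C: v=21, gcd(4,21)=1 -> changes
  Option D: v=24, gcd(4,24)=4 -> preserves
  Option E: v=16, gcd(4,16)=4 -> preserves

Answer: D E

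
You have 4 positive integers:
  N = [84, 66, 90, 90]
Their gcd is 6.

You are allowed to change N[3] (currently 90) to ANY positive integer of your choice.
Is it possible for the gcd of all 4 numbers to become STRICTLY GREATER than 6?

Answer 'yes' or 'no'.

Current gcd = 6
gcd of all OTHER numbers (without N[3]=90): gcd([84, 66, 90]) = 6
The new gcd after any change is gcd(6, new_value).
This can be at most 6.
Since 6 = old gcd 6, the gcd can only stay the same or decrease.

Answer: no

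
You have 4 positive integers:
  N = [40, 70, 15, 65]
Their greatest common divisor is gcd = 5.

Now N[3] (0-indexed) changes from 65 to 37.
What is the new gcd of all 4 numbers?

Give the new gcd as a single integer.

Numbers: [40, 70, 15, 65], gcd = 5
Change: index 3, 65 -> 37
gcd of the OTHER numbers (without index 3): gcd([40, 70, 15]) = 5
New gcd = gcd(g_others, new_val) = gcd(5, 37) = 1

Answer: 1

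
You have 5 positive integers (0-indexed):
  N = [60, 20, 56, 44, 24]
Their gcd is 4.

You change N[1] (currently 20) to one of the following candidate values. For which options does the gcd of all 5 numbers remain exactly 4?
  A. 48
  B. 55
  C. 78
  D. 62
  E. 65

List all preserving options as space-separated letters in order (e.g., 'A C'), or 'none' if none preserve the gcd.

Answer: A

Derivation:
Old gcd = 4; gcd of others (without N[1]) = 4
New gcd for candidate v: gcd(4, v). Preserves old gcd iff gcd(4, v) = 4.
  Option A: v=48, gcd(4,48)=4 -> preserves
  Option B: v=55, gcd(4,55)=1 -> changes
  Option C: v=78, gcd(4,78)=2 -> changes
  Option D: v=62, gcd(4,62)=2 -> changes
  Option E: v=65, gcd(4,65)=1 -> changes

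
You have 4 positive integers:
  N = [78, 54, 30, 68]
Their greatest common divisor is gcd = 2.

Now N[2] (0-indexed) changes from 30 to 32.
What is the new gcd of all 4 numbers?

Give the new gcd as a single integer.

Numbers: [78, 54, 30, 68], gcd = 2
Change: index 2, 30 -> 32
gcd of the OTHER numbers (without index 2): gcd([78, 54, 68]) = 2
New gcd = gcd(g_others, new_val) = gcd(2, 32) = 2

Answer: 2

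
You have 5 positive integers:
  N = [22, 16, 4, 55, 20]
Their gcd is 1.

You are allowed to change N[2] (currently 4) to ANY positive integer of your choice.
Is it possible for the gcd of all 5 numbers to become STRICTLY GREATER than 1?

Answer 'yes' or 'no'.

Current gcd = 1
gcd of all OTHER numbers (without N[2]=4): gcd([22, 16, 55, 20]) = 1
The new gcd after any change is gcd(1, new_value).
This can be at most 1.
Since 1 = old gcd 1, the gcd can only stay the same or decrease.

Answer: no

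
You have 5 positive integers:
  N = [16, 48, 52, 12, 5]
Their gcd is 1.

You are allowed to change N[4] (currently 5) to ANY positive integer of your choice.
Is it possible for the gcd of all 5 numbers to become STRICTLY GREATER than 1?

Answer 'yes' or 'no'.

Answer: yes

Derivation:
Current gcd = 1
gcd of all OTHER numbers (without N[4]=5): gcd([16, 48, 52, 12]) = 4
The new gcd after any change is gcd(4, new_value).
This can be at most 4.
Since 4 > old gcd 1, the gcd CAN increase (e.g., set N[4] = 4).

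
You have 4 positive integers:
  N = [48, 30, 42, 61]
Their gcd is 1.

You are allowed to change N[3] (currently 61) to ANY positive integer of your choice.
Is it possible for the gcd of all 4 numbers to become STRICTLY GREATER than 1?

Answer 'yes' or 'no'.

Current gcd = 1
gcd of all OTHER numbers (without N[3]=61): gcd([48, 30, 42]) = 6
The new gcd after any change is gcd(6, new_value).
This can be at most 6.
Since 6 > old gcd 1, the gcd CAN increase (e.g., set N[3] = 6).

Answer: yes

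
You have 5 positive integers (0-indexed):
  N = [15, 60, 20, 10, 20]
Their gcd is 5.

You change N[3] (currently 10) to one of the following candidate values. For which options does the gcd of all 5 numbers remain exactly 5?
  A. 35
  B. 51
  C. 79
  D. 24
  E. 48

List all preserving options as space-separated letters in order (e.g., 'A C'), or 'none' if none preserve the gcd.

Old gcd = 5; gcd of others (without N[3]) = 5
New gcd for candidate v: gcd(5, v). Preserves old gcd iff gcd(5, v) = 5.
  Option A: v=35, gcd(5,35)=5 -> preserves
  Option B: v=51, gcd(5,51)=1 -> changes
  Option C: v=79, gcd(5,79)=1 -> changes
  Option D: v=24, gcd(5,24)=1 -> changes
  Option E: v=48, gcd(5,48)=1 -> changes

Answer: A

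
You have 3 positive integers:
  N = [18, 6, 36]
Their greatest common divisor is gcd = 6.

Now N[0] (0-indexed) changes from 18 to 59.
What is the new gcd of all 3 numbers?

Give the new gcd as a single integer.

Numbers: [18, 6, 36], gcd = 6
Change: index 0, 18 -> 59
gcd of the OTHER numbers (without index 0): gcd([6, 36]) = 6
New gcd = gcd(g_others, new_val) = gcd(6, 59) = 1

Answer: 1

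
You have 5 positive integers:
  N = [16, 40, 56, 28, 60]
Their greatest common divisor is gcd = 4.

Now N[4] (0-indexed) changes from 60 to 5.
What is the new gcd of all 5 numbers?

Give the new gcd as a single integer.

Numbers: [16, 40, 56, 28, 60], gcd = 4
Change: index 4, 60 -> 5
gcd of the OTHER numbers (without index 4): gcd([16, 40, 56, 28]) = 4
New gcd = gcd(g_others, new_val) = gcd(4, 5) = 1

Answer: 1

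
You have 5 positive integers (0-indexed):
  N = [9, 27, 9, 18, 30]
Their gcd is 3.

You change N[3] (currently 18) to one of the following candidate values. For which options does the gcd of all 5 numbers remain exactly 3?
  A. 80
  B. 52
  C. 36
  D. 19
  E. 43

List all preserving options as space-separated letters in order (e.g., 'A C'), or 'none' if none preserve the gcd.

Old gcd = 3; gcd of others (without N[3]) = 3
New gcd for candidate v: gcd(3, v). Preserves old gcd iff gcd(3, v) = 3.
  Option A: v=80, gcd(3,80)=1 -> changes
  Option B: v=52, gcd(3,52)=1 -> changes
  Option C: v=36, gcd(3,36)=3 -> preserves
  Option D: v=19, gcd(3,19)=1 -> changes
  Option E: v=43, gcd(3,43)=1 -> changes

Answer: C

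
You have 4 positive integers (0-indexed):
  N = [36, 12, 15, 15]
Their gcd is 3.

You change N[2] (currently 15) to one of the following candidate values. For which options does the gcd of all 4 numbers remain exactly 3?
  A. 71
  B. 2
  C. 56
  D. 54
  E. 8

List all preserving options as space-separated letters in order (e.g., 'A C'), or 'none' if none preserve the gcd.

Answer: D

Derivation:
Old gcd = 3; gcd of others (without N[2]) = 3
New gcd for candidate v: gcd(3, v). Preserves old gcd iff gcd(3, v) = 3.
  Option A: v=71, gcd(3,71)=1 -> changes
  Option B: v=2, gcd(3,2)=1 -> changes
  Option C: v=56, gcd(3,56)=1 -> changes
  Option D: v=54, gcd(3,54)=3 -> preserves
  Option E: v=8, gcd(3,8)=1 -> changes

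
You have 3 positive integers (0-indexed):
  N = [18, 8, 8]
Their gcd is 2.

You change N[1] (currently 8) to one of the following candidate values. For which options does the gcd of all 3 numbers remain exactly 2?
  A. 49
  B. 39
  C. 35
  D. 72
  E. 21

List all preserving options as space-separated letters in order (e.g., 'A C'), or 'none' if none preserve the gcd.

Old gcd = 2; gcd of others (without N[1]) = 2
New gcd for candidate v: gcd(2, v). Preserves old gcd iff gcd(2, v) = 2.
  Option A: v=49, gcd(2,49)=1 -> changes
  Option B: v=39, gcd(2,39)=1 -> changes
  Option C: v=35, gcd(2,35)=1 -> changes
  Option D: v=72, gcd(2,72)=2 -> preserves
  Option E: v=21, gcd(2,21)=1 -> changes

Answer: D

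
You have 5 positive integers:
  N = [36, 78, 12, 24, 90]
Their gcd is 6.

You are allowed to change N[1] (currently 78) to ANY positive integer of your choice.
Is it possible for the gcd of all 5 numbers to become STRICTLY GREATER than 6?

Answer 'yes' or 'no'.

Current gcd = 6
gcd of all OTHER numbers (without N[1]=78): gcd([36, 12, 24, 90]) = 6
The new gcd after any change is gcd(6, new_value).
This can be at most 6.
Since 6 = old gcd 6, the gcd can only stay the same or decrease.

Answer: no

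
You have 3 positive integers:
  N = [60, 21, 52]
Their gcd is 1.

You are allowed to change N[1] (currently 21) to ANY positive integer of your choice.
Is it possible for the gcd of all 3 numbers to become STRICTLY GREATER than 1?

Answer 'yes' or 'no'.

Current gcd = 1
gcd of all OTHER numbers (without N[1]=21): gcd([60, 52]) = 4
The new gcd after any change is gcd(4, new_value).
This can be at most 4.
Since 4 > old gcd 1, the gcd CAN increase (e.g., set N[1] = 4).

Answer: yes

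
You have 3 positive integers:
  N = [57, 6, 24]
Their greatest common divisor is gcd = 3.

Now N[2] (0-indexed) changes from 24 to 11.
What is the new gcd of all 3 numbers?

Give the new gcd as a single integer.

Numbers: [57, 6, 24], gcd = 3
Change: index 2, 24 -> 11
gcd of the OTHER numbers (without index 2): gcd([57, 6]) = 3
New gcd = gcd(g_others, new_val) = gcd(3, 11) = 1

Answer: 1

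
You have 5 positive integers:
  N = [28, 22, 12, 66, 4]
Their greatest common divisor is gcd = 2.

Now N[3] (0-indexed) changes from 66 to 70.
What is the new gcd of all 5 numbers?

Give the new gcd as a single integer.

Numbers: [28, 22, 12, 66, 4], gcd = 2
Change: index 3, 66 -> 70
gcd of the OTHER numbers (without index 3): gcd([28, 22, 12, 4]) = 2
New gcd = gcd(g_others, new_val) = gcd(2, 70) = 2

Answer: 2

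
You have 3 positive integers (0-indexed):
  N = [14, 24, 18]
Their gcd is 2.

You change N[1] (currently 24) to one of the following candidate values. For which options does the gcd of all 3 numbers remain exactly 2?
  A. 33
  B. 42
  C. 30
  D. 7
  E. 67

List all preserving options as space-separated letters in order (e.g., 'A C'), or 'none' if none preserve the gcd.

Old gcd = 2; gcd of others (without N[1]) = 2
New gcd for candidate v: gcd(2, v). Preserves old gcd iff gcd(2, v) = 2.
  Option A: v=33, gcd(2,33)=1 -> changes
  Option B: v=42, gcd(2,42)=2 -> preserves
  Option C: v=30, gcd(2,30)=2 -> preserves
  Option D: v=7, gcd(2,7)=1 -> changes
  Option E: v=67, gcd(2,67)=1 -> changes

Answer: B C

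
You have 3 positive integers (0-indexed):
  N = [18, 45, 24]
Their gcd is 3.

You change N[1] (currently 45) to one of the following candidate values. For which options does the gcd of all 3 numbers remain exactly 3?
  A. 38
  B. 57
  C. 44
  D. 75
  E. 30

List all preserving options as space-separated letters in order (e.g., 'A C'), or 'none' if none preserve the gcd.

Old gcd = 3; gcd of others (without N[1]) = 6
New gcd for candidate v: gcd(6, v). Preserves old gcd iff gcd(6, v) = 3.
  Option A: v=38, gcd(6,38)=2 -> changes
  Option B: v=57, gcd(6,57)=3 -> preserves
  Option C: v=44, gcd(6,44)=2 -> changes
  Option D: v=75, gcd(6,75)=3 -> preserves
  Option E: v=30, gcd(6,30)=6 -> changes

Answer: B D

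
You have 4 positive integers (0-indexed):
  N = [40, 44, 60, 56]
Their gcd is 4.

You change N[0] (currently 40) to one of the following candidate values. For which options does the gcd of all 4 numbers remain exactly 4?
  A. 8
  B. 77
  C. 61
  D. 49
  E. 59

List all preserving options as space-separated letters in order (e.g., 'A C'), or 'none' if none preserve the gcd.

Old gcd = 4; gcd of others (without N[0]) = 4
New gcd for candidate v: gcd(4, v). Preserves old gcd iff gcd(4, v) = 4.
  Option A: v=8, gcd(4,8)=4 -> preserves
  Option B: v=77, gcd(4,77)=1 -> changes
  Option C: v=61, gcd(4,61)=1 -> changes
  Option D: v=49, gcd(4,49)=1 -> changes
  Option E: v=59, gcd(4,59)=1 -> changes

Answer: A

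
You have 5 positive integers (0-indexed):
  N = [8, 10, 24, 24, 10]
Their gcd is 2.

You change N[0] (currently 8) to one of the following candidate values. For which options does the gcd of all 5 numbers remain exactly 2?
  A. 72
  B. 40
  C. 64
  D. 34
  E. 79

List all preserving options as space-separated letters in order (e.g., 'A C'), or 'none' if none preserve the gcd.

Answer: A B C D

Derivation:
Old gcd = 2; gcd of others (without N[0]) = 2
New gcd for candidate v: gcd(2, v). Preserves old gcd iff gcd(2, v) = 2.
  Option A: v=72, gcd(2,72)=2 -> preserves
  Option B: v=40, gcd(2,40)=2 -> preserves
  Option C: v=64, gcd(2,64)=2 -> preserves
  Option D: v=34, gcd(2,34)=2 -> preserves
  Option E: v=79, gcd(2,79)=1 -> changes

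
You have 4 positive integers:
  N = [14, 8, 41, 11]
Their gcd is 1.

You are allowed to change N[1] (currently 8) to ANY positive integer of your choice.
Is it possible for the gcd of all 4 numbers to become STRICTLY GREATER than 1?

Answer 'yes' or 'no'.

Current gcd = 1
gcd of all OTHER numbers (without N[1]=8): gcd([14, 41, 11]) = 1
The new gcd after any change is gcd(1, new_value).
This can be at most 1.
Since 1 = old gcd 1, the gcd can only stay the same or decrease.

Answer: no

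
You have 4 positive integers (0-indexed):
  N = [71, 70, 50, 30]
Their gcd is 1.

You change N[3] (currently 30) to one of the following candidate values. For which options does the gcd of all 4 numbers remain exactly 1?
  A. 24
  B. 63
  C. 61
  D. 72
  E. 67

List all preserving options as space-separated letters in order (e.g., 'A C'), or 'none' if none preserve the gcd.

Answer: A B C D E

Derivation:
Old gcd = 1; gcd of others (without N[3]) = 1
New gcd for candidate v: gcd(1, v). Preserves old gcd iff gcd(1, v) = 1.
  Option A: v=24, gcd(1,24)=1 -> preserves
  Option B: v=63, gcd(1,63)=1 -> preserves
  Option C: v=61, gcd(1,61)=1 -> preserves
  Option D: v=72, gcd(1,72)=1 -> preserves
  Option E: v=67, gcd(1,67)=1 -> preserves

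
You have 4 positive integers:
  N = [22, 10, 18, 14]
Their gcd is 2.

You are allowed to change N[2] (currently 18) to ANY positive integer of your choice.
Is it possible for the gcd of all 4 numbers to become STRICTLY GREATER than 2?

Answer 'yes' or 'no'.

Current gcd = 2
gcd of all OTHER numbers (without N[2]=18): gcd([22, 10, 14]) = 2
The new gcd after any change is gcd(2, new_value).
This can be at most 2.
Since 2 = old gcd 2, the gcd can only stay the same or decrease.

Answer: no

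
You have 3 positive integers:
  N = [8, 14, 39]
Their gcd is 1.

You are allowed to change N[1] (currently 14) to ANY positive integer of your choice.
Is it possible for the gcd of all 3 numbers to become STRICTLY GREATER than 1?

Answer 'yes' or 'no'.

Answer: no

Derivation:
Current gcd = 1
gcd of all OTHER numbers (without N[1]=14): gcd([8, 39]) = 1
The new gcd after any change is gcd(1, new_value).
This can be at most 1.
Since 1 = old gcd 1, the gcd can only stay the same or decrease.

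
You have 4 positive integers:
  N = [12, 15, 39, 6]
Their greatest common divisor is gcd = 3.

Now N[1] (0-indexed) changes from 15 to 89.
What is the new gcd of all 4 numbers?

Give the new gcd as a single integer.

Answer: 1

Derivation:
Numbers: [12, 15, 39, 6], gcd = 3
Change: index 1, 15 -> 89
gcd of the OTHER numbers (without index 1): gcd([12, 39, 6]) = 3
New gcd = gcd(g_others, new_val) = gcd(3, 89) = 1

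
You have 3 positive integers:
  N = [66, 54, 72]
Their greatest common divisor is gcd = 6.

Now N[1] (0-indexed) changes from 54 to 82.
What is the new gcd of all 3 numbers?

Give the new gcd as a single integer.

Numbers: [66, 54, 72], gcd = 6
Change: index 1, 54 -> 82
gcd of the OTHER numbers (without index 1): gcd([66, 72]) = 6
New gcd = gcd(g_others, new_val) = gcd(6, 82) = 2

Answer: 2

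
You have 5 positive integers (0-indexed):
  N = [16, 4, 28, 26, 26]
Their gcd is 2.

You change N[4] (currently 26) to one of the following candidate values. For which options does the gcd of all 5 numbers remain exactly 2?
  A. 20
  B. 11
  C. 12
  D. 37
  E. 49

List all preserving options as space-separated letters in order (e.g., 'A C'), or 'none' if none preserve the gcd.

Answer: A C

Derivation:
Old gcd = 2; gcd of others (without N[4]) = 2
New gcd for candidate v: gcd(2, v). Preserves old gcd iff gcd(2, v) = 2.
  Option A: v=20, gcd(2,20)=2 -> preserves
  Option B: v=11, gcd(2,11)=1 -> changes
  Option C: v=12, gcd(2,12)=2 -> preserves
  Option D: v=37, gcd(2,37)=1 -> changes
  Option E: v=49, gcd(2,49)=1 -> changes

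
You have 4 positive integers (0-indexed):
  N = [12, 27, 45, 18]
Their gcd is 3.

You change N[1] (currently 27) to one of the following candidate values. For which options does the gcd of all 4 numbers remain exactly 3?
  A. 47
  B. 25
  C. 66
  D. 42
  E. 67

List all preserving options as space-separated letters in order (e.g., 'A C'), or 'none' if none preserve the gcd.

Old gcd = 3; gcd of others (without N[1]) = 3
New gcd for candidate v: gcd(3, v). Preserves old gcd iff gcd(3, v) = 3.
  Option A: v=47, gcd(3,47)=1 -> changes
  Option B: v=25, gcd(3,25)=1 -> changes
  Option C: v=66, gcd(3,66)=3 -> preserves
  Option D: v=42, gcd(3,42)=3 -> preserves
  Option E: v=67, gcd(3,67)=1 -> changes

Answer: C D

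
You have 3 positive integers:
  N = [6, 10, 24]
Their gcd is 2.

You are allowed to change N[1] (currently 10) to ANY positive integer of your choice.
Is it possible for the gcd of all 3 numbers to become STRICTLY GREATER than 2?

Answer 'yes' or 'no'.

Current gcd = 2
gcd of all OTHER numbers (without N[1]=10): gcd([6, 24]) = 6
The new gcd after any change is gcd(6, new_value).
This can be at most 6.
Since 6 > old gcd 2, the gcd CAN increase (e.g., set N[1] = 6).

Answer: yes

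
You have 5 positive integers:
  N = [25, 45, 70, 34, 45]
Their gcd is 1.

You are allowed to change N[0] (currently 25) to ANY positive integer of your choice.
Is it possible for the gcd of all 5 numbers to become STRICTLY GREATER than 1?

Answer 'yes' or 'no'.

Current gcd = 1
gcd of all OTHER numbers (without N[0]=25): gcd([45, 70, 34, 45]) = 1
The new gcd after any change is gcd(1, new_value).
This can be at most 1.
Since 1 = old gcd 1, the gcd can only stay the same or decrease.

Answer: no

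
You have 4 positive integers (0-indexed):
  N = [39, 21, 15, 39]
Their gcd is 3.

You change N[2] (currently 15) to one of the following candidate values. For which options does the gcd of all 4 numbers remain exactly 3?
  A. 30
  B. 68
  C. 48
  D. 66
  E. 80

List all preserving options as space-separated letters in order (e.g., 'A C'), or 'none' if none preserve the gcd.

Old gcd = 3; gcd of others (without N[2]) = 3
New gcd for candidate v: gcd(3, v). Preserves old gcd iff gcd(3, v) = 3.
  Option A: v=30, gcd(3,30)=3 -> preserves
  Option B: v=68, gcd(3,68)=1 -> changes
  Option C: v=48, gcd(3,48)=3 -> preserves
  Option D: v=66, gcd(3,66)=3 -> preserves
  Option E: v=80, gcd(3,80)=1 -> changes

Answer: A C D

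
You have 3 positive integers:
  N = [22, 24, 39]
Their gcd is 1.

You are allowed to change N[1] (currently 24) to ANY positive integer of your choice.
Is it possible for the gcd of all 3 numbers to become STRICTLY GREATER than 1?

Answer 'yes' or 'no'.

Current gcd = 1
gcd of all OTHER numbers (without N[1]=24): gcd([22, 39]) = 1
The new gcd after any change is gcd(1, new_value).
This can be at most 1.
Since 1 = old gcd 1, the gcd can only stay the same or decrease.

Answer: no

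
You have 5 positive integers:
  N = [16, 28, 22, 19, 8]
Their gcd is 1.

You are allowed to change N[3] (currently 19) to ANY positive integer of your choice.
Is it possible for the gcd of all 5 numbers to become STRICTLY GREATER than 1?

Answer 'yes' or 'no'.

Answer: yes

Derivation:
Current gcd = 1
gcd of all OTHER numbers (without N[3]=19): gcd([16, 28, 22, 8]) = 2
The new gcd after any change is gcd(2, new_value).
This can be at most 2.
Since 2 > old gcd 1, the gcd CAN increase (e.g., set N[3] = 2).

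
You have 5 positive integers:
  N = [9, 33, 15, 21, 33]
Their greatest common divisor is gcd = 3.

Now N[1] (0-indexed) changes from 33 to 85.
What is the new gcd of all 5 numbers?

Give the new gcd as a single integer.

Numbers: [9, 33, 15, 21, 33], gcd = 3
Change: index 1, 33 -> 85
gcd of the OTHER numbers (without index 1): gcd([9, 15, 21, 33]) = 3
New gcd = gcd(g_others, new_val) = gcd(3, 85) = 1

Answer: 1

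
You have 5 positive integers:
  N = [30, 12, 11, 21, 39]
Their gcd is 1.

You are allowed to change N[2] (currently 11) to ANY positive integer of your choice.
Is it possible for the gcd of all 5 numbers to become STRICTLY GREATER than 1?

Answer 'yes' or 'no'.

Answer: yes

Derivation:
Current gcd = 1
gcd of all OTHER numbers (without N[2]=11): gcd([30, 12, 21, 39]) = 3
The new gcd after any change is gcd(3, new_value).
This can be at most 3.
Since 3 > old gcd 1, the gcd CAN increase (e.g., set N[2] = 3).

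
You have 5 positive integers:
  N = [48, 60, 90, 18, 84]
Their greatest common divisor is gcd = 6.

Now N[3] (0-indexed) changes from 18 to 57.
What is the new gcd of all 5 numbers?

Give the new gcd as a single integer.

Numbers: [48, 60, 90, 18, 84], gcd = 6
Change: index 3, 18 -> 57
gcd of the OTHER numbers (without index 3): gcd([48, 60, 90, 84]) = 6
New gcd = gcd(g_others, new_val) = gcd(6, 57) = 3

Answer: 3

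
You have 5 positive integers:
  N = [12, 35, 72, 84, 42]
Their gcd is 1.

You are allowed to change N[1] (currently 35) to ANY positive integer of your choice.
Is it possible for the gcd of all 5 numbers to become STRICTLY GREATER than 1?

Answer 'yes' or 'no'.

Current gcd = 1
gcd of all OTHER numbers (without N[1]=35): gcd([12, 72, 84, 42]) = 6
The new gcd after any change is gcd(6, new_value).
This can be at most 6.
Since 6 > old gcd 1, the gcd CAN increase (e.g., set N[1] = 6).

Answer: yes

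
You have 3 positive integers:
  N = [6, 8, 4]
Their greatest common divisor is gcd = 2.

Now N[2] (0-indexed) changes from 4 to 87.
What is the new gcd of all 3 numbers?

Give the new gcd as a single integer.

Numbers: [6, 8, 4], gcd = 2
Change: index 2, 4 -> 87
gcd of the OTHER numbers (without index 2): gcd([6, 8]) = 2
New gcd = gcd(g_others, new_val) = gcd(2, 87) = 1

Answer: 1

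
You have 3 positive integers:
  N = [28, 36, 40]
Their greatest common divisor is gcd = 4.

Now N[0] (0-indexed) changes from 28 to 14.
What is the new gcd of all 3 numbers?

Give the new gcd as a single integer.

Answer: 2

Derivation:
Numbers: [28, 36, 40], gcd = 4
Change: index 0, 28 -> 14
gcd of the OTHER numbers (without index 0): gcd([36, 40]) = 4
New gcd = gcd(g_others, new_val) = gcd(4, 14) = 2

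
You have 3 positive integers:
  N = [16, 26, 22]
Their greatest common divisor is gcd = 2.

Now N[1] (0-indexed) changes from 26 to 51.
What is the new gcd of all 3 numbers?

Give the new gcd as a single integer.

Answer: 1

Derivation:
Numbers: [16, 26, 22], gcd = 2
Change: index 1, 26 -> 51
gcd of the OTHER numbers (without index 1): gcd([16, 22]) = 2
New gcd = gcd(g_others, new_val) = gcd(2, 51) = 1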